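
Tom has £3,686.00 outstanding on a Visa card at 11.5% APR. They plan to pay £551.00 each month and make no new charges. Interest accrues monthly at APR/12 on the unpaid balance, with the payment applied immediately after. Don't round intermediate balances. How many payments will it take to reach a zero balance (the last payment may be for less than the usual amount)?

7 payments

Monthly rate r = 11.5%/12 = 0.958333% = 0.00958333.
Recurrence: B ← B·(1+r) − £551.00.
Month 1: interest £35.32; balance after payment £3,170.32.
Month 2: interest £30.38; balance after payment £2,649.71.
Closed form: n = −ln(1 − rB₀/P)/ln(1+r) = −ln(0.93589)/ln(1.00958) ≈ 6.947, so the balance reaches zero during payment 7.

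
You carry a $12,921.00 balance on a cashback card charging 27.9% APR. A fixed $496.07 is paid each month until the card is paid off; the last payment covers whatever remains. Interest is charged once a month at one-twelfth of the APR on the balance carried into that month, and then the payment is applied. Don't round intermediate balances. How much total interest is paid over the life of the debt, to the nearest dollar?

$7,161

Monthly rate r = 27.9%/12 = 2.325% = 0.02325.
Payoff takes n = ⌈−ln(1 − rB₀/P)/ln(1+r)⌉ = ⌈40.479⌉ = 41 payments; the last is $238.88.
Total paid = 40·$496.07 + $238.88 = $20,081.68.
Total interest = total paid − principal = $20,081.68 − $12,921.00 = $7,160.68.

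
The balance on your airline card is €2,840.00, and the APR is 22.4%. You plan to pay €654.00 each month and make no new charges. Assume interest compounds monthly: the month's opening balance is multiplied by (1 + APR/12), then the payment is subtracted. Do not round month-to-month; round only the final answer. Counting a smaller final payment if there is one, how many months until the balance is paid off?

5 payments

Monthly rate r = 22.4%/12 = 1.86667% = 0.0186667.
Recurrence: B ← B·(1+r) − €654.00.
Month 1: interest €53.01; balance after payment €2,239.01.
Month 2: interest €41.79; balance after payment €1,626.81.
Month 3: interest €30.37; balance after payment €1,003.18.
Month 4: interest €18.73; balance after payment €367.90.
Month 5: interest €6.87; balance after payment €0.00.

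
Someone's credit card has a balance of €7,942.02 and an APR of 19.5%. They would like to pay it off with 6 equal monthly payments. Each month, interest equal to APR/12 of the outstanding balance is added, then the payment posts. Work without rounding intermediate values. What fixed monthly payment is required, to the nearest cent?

Monthly rate r = 19.5%/12 = 1.625% = 0.01625.
Level-payment amortization: P = B₀·r / (1 − (1+r)^(−n)) = 7942.02·0.01625 / (1 − 1.01625^(−6)).
Denominator 1 − (1+r)^(−6) = 0.0921864758.
P = 129.058 / 0.0921864758 ≈ 1399.96.

€1,399.96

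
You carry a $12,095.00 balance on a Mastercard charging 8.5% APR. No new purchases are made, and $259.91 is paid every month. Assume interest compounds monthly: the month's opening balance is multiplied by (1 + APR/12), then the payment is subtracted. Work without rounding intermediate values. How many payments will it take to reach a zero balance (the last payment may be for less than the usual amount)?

57 months

Monthly rate r = 8.5%/12 = 0.708333% = 0.00708333.
Recurrence: B ← B·(1+r) − $259.91.
Month 1: interest $85.67; balance after payment $11,920.76.
Month 2: interest $84.44; balance after payment $11,745.29.
Closed form: n = −ln(1 − rB₀/P)/ln(1+r) = −ln(0.67037)/ln(1.00708) ≈ 56.659, so the balance reaches zero during payment 57.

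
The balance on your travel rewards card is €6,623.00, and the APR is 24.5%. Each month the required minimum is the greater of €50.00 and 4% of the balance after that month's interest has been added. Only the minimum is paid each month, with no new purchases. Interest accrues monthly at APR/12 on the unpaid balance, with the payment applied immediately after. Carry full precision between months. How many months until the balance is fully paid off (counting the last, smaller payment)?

Monthly rate r = 24.5%/12 = 2.04167% = 0.0204167.
While 4% of the post-interest balance exceeds €50.00, each month B ← (B·(1+r))·(1 − 0.04), i.e. B shrinks by the factor (1+r)·0.96 = 0.9796.
This holds for months 1–82. Entering month 83 the balance is €1,221.95; 4% of the post-interest balance is now below €50.00, so the flat €50.00 minimum applies from here.
From month 83 a fixed €50.00 at rate r clears €1,221.95 in 35 more payments. Total: 82 + 35 = 117 months.

117 months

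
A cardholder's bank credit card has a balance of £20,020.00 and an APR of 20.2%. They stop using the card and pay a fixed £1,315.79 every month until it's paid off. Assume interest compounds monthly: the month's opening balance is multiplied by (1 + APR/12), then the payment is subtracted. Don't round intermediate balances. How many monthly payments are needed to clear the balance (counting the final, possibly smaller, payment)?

Monthly rate r = 20.2%/12 = 1.68333% = 0.0168333.
Recurrence: B ← B·(1+r) − £1,315.79.
Month 1: interest £337.00; balance after payment £19,041.21.
Month 2: interest £320.53; balance after payment £18,045.95.
Closed form: n = −ln(1 − rB₀/P)/ln(1+r) = −ln(0.74388)/ln(1.01683) ≈ 17.724, so the balance reaches zero during payment 18.

18 months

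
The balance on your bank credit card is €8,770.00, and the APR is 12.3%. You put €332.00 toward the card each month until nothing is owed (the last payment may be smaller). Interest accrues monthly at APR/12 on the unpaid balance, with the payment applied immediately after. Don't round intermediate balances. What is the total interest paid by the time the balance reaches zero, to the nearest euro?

€1,510

Monthly rate r = 12.3%/12 = 1.025% = 0.01025.
Payoff takes n = ⌈−ln(1 − rB₀/P)/ln(1+r)⌉ = ⌈30.963⌉ = 31 payments; the last is €319.71.
Total paid = 30·€332.00 + €319.71 = €10,279.71.
Total interest = total paid − principal = €10,279.71 − €8,770.00 = €1,509.71.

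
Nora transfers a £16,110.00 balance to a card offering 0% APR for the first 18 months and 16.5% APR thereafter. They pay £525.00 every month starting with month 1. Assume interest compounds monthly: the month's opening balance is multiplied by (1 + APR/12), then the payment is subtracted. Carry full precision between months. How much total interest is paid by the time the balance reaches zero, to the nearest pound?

£709

Promo months 1–18 at r₀ = 0%/12 = 0; months 19+ at r₁ = 16.5%/12 = 0.01375.
After month 18 (no interest yet): B = £16,110.00 − 18·£525.00 = £6,660.00.
Then at r₁ with £525.00/mo: n₂ = −ln(1 − r₁·B/P)/ln(1+r₁) ≈ 14.04 → 15 more payments.
Total paid = 32·£525.00 + £19.00 = £16,819.00; interest = £16,819.00 − £16,110.00 = £709.00.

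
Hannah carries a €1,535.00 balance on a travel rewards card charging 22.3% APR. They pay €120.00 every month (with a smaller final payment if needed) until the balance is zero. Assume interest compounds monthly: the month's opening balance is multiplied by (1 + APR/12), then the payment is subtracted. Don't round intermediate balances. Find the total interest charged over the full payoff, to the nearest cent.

Monthly rate r = 22.3%/12 = 1.85833% = 0.0185833.
Payoff takes n = ⌈−ln(1 − rB₀/P)/ln(1+r)⌉ = ⌈14.741⌉ = 15 payments; the last is €89.18.
Total paid = 14·€120.00 + €89.18 = €1,769.18.
Total interest = total paid − principal = €1,769.18 − €1,535.00 = €234.18.

€234.18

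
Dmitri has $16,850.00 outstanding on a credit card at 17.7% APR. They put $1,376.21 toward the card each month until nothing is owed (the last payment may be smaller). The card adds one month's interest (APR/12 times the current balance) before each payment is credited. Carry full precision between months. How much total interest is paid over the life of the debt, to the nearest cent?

$1,872.87

Monthly rate r = 17.7%/12 = 1.475% = 0.01475.
Payoff takes n = ⌈−ln(1 − rB₀/P)/ln(1+r)⌉ = ⌈13.603⌉ = 14 payments; the last is $832.14.
Total paid = 13·$1,376.21 + $832.14 = $18,722.87.
Total interest = total paid − principal = $18,722.87 − $16,850.00 = $1,872.87.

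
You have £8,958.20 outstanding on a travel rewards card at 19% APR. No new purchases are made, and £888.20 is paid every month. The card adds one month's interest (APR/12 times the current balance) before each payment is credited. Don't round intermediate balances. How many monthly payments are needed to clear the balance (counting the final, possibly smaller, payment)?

12 payments

Monthly rate r = 19%/12 = 1.58333% = 0.0158333.
Recurrence: B ← B·(1+r) − £888.20.
Month 1: interest £141.84; balance after payment £8,211.84.
Month 2: interest £130.02; balance after payment £7,453.66.
Closed form: n = −ln(1 − rB₀/P)/ln(1+r) = −ln(0.84031)/ln(1.01583) ≈ 11.075, so the balance reaches zero during payment 12.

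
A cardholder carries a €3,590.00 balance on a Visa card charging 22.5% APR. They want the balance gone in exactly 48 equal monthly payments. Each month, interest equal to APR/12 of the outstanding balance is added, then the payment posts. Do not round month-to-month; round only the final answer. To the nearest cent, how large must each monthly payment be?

€114.08

Monthly rate r = 22.5%/12 = 1.875% = 0.01875.
Level-payment amortization: P = B₀·r / (1 − (1+r)^(−n)) = 3590.00·0.01875 / (1 − 1.01875^(−48)).
Denominator 1 − (1+r)^(−48) = 0.590028038.
P = 67.3125 / 0.590028038 ≈ 114.08.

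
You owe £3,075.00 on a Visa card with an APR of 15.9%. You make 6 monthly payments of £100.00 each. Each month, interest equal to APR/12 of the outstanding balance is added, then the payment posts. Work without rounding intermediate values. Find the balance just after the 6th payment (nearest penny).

Monthly rate r = 15.9%/12 = 1.325% = 0.01325.
Each month: B ← B·(1+r) − £100.00.
Month 1: interest £40.74; balance after payment £3,015.74.
Month 2: interest £39.96; balance after payment £2,955.70.
Month 3: interest £39.16; balance after payment £2,894.87.
Month 4: interest £38.36; balance after payment £2,833.22.
Month 5: interest £37.54; balance after payment £2,770.76.
Month 6: interest £36.71; balance after payment £2,707.48.

£2,707.48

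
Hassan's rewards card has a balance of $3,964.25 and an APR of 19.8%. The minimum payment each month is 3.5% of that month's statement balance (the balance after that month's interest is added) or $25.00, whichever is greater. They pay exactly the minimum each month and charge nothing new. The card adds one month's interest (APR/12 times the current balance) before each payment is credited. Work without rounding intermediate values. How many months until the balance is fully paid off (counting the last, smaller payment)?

Monthly rate r = 19.8%/12 = 1.65% = 0.0165.
While 3.5% of the post-interest balance exceeds $25.00, each month B ← (B·(1+r))·(1 − 0.035), i.e. B shrinks by the factor (1+r)·0.965 = 0.98092.
This holds for months 1–90. Entering month 91 the balance is $700.30; 3.5% of the post-interest balance is now below $25.00, so the flat $25.00 minimum applies from here.
From month 91 a fixed $25.00 at rate r clears $700.30 in 38 more payments. Total: 90 + 38 = 128 months.

128 months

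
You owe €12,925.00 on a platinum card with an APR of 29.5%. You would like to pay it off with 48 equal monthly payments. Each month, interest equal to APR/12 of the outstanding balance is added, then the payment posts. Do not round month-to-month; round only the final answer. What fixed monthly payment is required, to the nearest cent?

€461.63

Monthly rate r = 29.5%/12 = 2.45833% = 0.0245833.
Level-payment amortization: P = B₀·r / (1 − (1+r)^(−n)) = 12925.00·0.0245833 / (1 − 1.02458^(−48)).
Denominator 1 − (1+r)^(−48) = 0.688304722.
P = 317.74 / 0.688304722 ≈ 461.63.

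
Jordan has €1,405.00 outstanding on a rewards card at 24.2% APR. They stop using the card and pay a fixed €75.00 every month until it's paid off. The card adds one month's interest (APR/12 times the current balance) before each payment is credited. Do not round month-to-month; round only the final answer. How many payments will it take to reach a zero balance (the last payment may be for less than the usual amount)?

24 months

Monthly rate r = 24.2%/12 = 2.01667% = 0.0201667.
Recurrence: B ← B·(1+r) − €75.00.
Month 1: interest €28.33; balance after payment €1,358.33.
Month 2: interest €27.39; balance after payment €1,310.73.
Closed form: n = −ln(1 − rB₀/P)/ln(1+r) = −ln(0.62221)/ln(1.02017) ≈ 23.764, so the balance reaches zero during payment 24.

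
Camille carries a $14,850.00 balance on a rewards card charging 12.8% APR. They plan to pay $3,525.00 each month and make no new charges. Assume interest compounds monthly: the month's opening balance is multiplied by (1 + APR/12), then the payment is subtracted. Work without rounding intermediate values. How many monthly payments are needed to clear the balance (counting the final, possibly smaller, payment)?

Monthly rate r = 12.8%/12 = 1.06667% = 0.0106667.
Recurrence: B ← B·(1+r) − $3,525.00.
Month 1: interest $158.40; balance after payment $11,483.40.
Month 2: interest $122.49; balance after payment $8,080.89.
Month 3: interest $86.20; balance after payment $4,642.09.
Month 4: interest $49.52; balance after payment $1,166.60.
Month 5: interest $12.44; balance after payment $0.00.

5 months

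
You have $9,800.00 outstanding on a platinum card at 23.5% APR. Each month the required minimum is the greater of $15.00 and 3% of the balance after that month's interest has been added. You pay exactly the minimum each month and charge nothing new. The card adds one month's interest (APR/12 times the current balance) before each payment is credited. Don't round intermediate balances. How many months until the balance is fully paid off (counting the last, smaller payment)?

324 months

Monthly rate r = 23.5%/12 = 1.95833% = 0.0195833.
While 3% of the post-interest balance exceeds $15.00, each month B ← (B·(1+r))·(1 − 0.03), i.e. B shrinks by the factor (1+r)·0.97 = 0.989.
This holds for months 1–271. Entering month 272 the balance is $488.57; 3% of the post-interest balance is now below $15.00, so the flat $15.00 minimum applies from here.
From month 272 a fixed $15.00 at rate r clears $488.57 in 53 more payments. Total: 271 + 53 = 324 months.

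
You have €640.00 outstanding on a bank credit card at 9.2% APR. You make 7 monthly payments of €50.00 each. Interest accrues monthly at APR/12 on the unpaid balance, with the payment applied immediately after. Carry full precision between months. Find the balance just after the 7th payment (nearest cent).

Monthly rate r = 9.2%/12 = 0.766667% = 0.00766667.
Each month: B ← B·(1+r) − €50.00.
Month 1: interest €4.91; balance after payment €594.91.
Month 2: interest €4.56; balance after payment €549.47.
Month 3: interest €4.21; balance after payment €503.68.
Month 4: interest €3.86; balance after payment €457.54.
Month 5: interest €3.51; balance after payment €411.05.
Month 6: interest €3.15; balance after payment €364.20.
Month 7: interest €2.79; balance after payment €316.99.

€316.99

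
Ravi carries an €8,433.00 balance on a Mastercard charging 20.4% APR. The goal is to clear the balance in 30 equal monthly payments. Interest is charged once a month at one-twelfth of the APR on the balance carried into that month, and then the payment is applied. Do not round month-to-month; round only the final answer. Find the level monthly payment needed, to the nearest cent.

€361.18

Monthly rate r = 20.4%/12 = 1.7% = 0.017.
Level-payment amortization: P = B₀·r / (1 − (1+r)^(−n)) = 8433.00·0.017 / (1 − 1.017^(−30)).
Denominator 1 − (1+r)^(−30) = 0.396924879.
P = 143.361 / 0.396924879 ≈ 361.18.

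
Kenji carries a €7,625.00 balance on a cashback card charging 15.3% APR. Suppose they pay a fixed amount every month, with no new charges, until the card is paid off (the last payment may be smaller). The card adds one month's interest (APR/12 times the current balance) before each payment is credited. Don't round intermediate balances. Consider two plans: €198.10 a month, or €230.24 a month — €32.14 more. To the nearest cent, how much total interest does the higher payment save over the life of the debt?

Monthly rate r = 15.3%/12 = 1.275% = 0.01275.
At €198.10/mo: n = ⌈−ln(1 − rB₀/P)/ln(1+r)⌉ = 54 payments (last €52.62); total interest = total paid − €7,625.00 = €2,926.92.
At €230.24/mo: 44 payments (last €69.89); total interest €2,345.21.
Interest saved = €2,926.92 − €2,345.21 = €581.71.

€581.71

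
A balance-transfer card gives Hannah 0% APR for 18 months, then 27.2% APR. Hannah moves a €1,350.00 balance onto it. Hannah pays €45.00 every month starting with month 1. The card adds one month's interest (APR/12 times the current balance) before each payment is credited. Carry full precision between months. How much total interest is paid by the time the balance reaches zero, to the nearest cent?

€97.43

Promo months 1–18 at r₀ = 0%/12 = 0; months 19+ at r₁ = 27.2%/12 = 0.0226667.
After month 18 (no interest yet): B = €1,350.00 − 18·€45.00 = €540.00.
Then at r₁ with €45.00/mo: n₂ = −ln(1 − r₁·B/P)/ln(1+r₁) ≈ 14.16 → 15 more payments.
Total paid = 32·€45.00 + €7.43 = €1,447.43; interest = €1,447.43 − €1,350.00 = €97.43.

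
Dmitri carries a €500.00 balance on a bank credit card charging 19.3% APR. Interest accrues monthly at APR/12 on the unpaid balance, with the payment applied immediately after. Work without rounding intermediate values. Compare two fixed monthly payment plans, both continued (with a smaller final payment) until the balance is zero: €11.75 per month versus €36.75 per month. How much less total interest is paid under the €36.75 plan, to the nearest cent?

Monthly rate r = 19.3%/12 = 1.60833% = 0.0160833.
At €11.75/mo: n = ⌈−ln(1 − rB₀/P)/ln(1+r)⌉ = 73 payments (last €3.32); total interest = total paid − €500.00 = €349.32.
At €36.75/mo: 16 payments (last €17.62); total interest €68.87.
Interest saved = €349.32 − €68.87 = €280.45.

€280.45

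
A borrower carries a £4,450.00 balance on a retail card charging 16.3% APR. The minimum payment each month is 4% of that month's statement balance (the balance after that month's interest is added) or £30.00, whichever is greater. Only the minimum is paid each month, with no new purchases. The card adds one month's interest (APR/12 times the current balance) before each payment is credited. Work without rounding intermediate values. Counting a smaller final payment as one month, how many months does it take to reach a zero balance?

Monthly rate r = 16.3%/12 = 1.35833% = 0.0135833.
While 4% of the post-interest balance exceeds £30.00, each month B ← (B·(1+r))·(1 − 0.04), i.e. B shrinks by the factor (1+r)·0.96 = 0.97304.
This holds for months 1–66. Entering month 67 the balance is £732.80; 4% of the post-interest balance is now below £30.00, so the flat £30.00 minimum applies from here.
From month 67 a fixed £30.00 at rate r clears £732.80 in 30 more payments. Total: 66 + 30 = 96 months.

96 months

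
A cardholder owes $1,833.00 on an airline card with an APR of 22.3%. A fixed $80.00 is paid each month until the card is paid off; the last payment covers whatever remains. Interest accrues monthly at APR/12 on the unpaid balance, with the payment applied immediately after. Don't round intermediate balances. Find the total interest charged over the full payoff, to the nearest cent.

$577.41

Monthly rate r = 22.3%/12 = 1.85833% = 0.0185833.
Payoff takes n = ⌈−ln(1 − rB₀/P)/ln(1+r)⌉ = ⌈30.129⌉ = 31 payments; the last is $10.41.
Total paid = 30·$80.00 + $10.41 = $2,410.41.
Total interest = total paid − principal = $2,410.41 − $1,833.00 = $577.41.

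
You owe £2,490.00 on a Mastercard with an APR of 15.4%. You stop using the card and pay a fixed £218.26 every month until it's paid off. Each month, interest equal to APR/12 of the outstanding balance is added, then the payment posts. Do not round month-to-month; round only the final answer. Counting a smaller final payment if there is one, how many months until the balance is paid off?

13 payments

Monthly rate r = 15.4%/12 = 1.28333% = 0.0128333.
Recurrence: B ← B·(1+r) − £218.26.
Month 1: interest £31.96; balance after payment £2,303.69.
Month 2: interest £29.56; balance after payment £2,115.00.
Closed form: n = −ln(1 − rB₀/P)/ln(1+r) = −ln(0.85359)/ln(1.01283) ≈ 12.414, so the balance reaches zero during payment 13.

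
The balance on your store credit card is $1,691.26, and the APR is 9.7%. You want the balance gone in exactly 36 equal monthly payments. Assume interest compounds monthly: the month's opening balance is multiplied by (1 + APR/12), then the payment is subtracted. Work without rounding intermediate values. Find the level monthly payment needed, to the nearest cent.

Monthly rate r = 9.7%/12 = 0.808333% = 0.00808333.
Level-payment amortization: P = B₀·r / (1 − (1+r)^(−n)) = 1691.26·0.00808333 / (1 − 1.00808^(−36)).
Denominator 1 − (1+r)^(−36) = 0.251609348.
P = 13.671 / 0.251609348 ≈ 54.33.

$54.33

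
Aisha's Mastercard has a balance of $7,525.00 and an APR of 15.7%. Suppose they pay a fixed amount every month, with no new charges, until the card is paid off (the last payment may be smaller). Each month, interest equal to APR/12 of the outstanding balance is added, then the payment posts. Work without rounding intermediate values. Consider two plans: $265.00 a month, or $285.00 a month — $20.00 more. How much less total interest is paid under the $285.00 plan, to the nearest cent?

Monthly rate r = 15.7%/12 = 1.30833% = 0.0130833.
At $265.00/mo: n = ⌈−ln(1 − rB₀/P)/ln(1+r)⌉ = 36 payments (last $194.01); total interest = total paid − $7,525.00 = $1,944.01.
At $285.00/mo: 33 payments (last $172.55); total interest $1,767.55.
Interest saved = $1,944.01 − $1,767.55 = $176.46.

$176.46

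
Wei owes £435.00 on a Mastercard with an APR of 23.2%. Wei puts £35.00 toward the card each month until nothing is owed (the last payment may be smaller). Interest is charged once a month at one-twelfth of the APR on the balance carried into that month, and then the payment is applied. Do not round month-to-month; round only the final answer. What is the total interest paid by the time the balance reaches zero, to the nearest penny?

Monthly rate r = 23.2%/12 = 1.93333% = 0.0193333.
Payoff takes n = ⌈−ln(1 − rB₀/P)/ln(1+r)⌉ = ⌈14.351⌉ = 15 payments; the last is £12.38.
Total paid = 14·£35.00 + £12.38 = £502.38.
Total interest = total paid − principal = £502.38 − £435.00 = £67.38.

£67.38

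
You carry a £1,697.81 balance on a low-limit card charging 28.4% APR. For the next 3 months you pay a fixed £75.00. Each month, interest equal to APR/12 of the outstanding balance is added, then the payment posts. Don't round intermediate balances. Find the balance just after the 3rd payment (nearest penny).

Monthly rate r = 28.4%/12 = 2.36667% = 0.0236667.
Each month: B ← B·(1+r) − £75.00.
Month 1: interest £40.18; balance after payment £1,662.99.
Month 2: interest £39.36; balance after payment £1,627.35.
Month 3: interest £38.51; balance after payment £1,590.86.

£1,590.86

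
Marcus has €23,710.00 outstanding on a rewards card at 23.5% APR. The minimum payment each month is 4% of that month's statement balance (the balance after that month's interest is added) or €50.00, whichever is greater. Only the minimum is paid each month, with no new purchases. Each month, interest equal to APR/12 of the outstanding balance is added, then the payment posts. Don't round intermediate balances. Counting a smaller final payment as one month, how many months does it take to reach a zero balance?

Monthly rate r = 23.5%/12 = 1.95833% = 0.0195833.
While 4% of the post-interest balance exceeds €50.00, each month B ← (B·(1+r))·(1 − 0.04), i.e. B shrinks by the factor (1+r)·0.96 = 0.9788.
This holds for months 1–139. Entering month 140 the balance is €1,206.12; 4% of the post-interest balance is now below €50.00, so the flat €50.00 minimum applies from here.
From month 140 a fixed €50.00 at rate r clears €1,206.12 in 33 more payments. Total: 139 + 33 = 172 months.

172 months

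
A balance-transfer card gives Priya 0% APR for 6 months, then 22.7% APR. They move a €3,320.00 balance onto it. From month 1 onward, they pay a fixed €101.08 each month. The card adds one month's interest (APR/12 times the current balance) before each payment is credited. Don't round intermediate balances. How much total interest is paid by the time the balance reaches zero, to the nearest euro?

€1,110

Promo months 1–6 at r₀ = 0%/12 = 0; months 7+ at r₁ = 22.7%/12 = 0.0189167.
After month 6 (no interest yet): B = €3,320.00 − 6·€101.08 = €2,713.52.
Then at r₁ with €101.08/mo: n₂ = −ln(1 − r₁·B/P)/ln(1+r₁) ≈ 37.83 → 38 more payments.
Total paid = 43·€101.08 + €83.94 = €4,430.38; interest = €4,430.38 − €3,320.00 = €1,110.38.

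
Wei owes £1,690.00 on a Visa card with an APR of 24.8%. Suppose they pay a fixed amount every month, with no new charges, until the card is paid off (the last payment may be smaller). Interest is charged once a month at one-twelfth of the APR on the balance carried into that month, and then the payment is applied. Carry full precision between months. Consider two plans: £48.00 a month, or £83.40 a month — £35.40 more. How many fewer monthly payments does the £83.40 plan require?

Monthly rate r = 24.8%/12 = 2.06667% = 0.0206667.
At £48.00/mo: n = ⌈−ln(1 − rB₀/P)/ln(1+r)⌉ = 64 payments (last £28.04); total interest = total paid − £1,690.00 = £1,362.04.
At £83.40/mo: 27 payments (last £44.16); total interest £522.56.
Payments saved = 64 − 27 = 37.

37 fewer payments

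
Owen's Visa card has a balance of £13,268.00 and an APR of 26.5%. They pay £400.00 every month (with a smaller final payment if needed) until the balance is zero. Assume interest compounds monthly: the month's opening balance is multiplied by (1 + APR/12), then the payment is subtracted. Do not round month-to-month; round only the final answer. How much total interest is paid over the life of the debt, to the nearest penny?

£10,880.79

Monthly rate r = 26.5%/12 = 2.20833% = 0.0220833.
Payoff takes n = ⌈−ln(1 − rB₀/P)/ln(1+r)⌉ = ⌈60.369⌉ = 61 payments; the last is £148.79.
Total paid = 60·£400.00 + £148.79 = £24,148.79.
Total interest = total paid − principal = £24,148.79 − £13,268.00 = £10,880.79.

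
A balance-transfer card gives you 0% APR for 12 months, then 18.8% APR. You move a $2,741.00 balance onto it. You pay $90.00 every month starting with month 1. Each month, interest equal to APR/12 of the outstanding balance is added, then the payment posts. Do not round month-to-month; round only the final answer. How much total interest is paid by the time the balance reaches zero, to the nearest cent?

Promo months 1–12 at r₀ = 0%/12 = 0; months 13+ at r₁ = 18.8%/12 = 0.0156667.
After month 12 (no interest yet): B = $2,741.00 − 12·$90.00 = $1,661.00.
Then at r₁ with $90.00/mo: n₂ = −ln(1 − r₁·B/P)/ln(1+r₁) ≈ 21.95 → 22 more payments.
Total paid = 33·$90.00 + $85.87 = $3,055.87; interest = $3,055.87 − $2,741.00 = $314.87.

$314.87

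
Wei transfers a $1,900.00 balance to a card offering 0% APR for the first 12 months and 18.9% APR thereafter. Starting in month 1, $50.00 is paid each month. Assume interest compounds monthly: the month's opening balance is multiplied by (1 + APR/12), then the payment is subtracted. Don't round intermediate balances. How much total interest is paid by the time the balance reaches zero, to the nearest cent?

Promo months 1–12 at r₀ = 0%/12 = 0; months 13+ at r₁ = 18.9%/12 = 0.01575.
After month 12 (no interest yet): B = $1,900.00 − 12·$50.00 = $1,300.00.
Then at r₁ with $50.00/mo: n₂ = −ln(1 − r₁·B/P)/ln(1+r₁) ≈ 33.71 → 34 more payments.
Total paid = 45·$50.00 + $35.55 = $2,285.55; interest = $2,285.55 − $1,900.00 = $385.55.

$385.55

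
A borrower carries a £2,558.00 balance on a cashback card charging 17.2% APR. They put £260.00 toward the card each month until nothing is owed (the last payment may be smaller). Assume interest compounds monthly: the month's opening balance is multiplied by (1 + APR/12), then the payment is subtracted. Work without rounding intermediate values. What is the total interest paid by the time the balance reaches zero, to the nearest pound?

£219

Monthly rate r = 17.2%/12 = 1.43333% = 0.0143333.
Payoff takes n = ⌈−ln(1 − rB₀/P)/ln(1+r)⌉ = ⌈10.681⌉ = 11 payments; the last is £177.46.
Total paid = 10·£260.00 + £177.46 = £2,777.46.
Total interest = total paid − principal = £2,777.46 − £2,558.00 = £219.46.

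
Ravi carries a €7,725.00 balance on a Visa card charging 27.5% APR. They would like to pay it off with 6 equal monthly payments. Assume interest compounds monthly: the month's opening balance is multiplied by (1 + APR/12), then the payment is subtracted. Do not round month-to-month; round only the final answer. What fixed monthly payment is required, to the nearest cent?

Monthly rate r = 27.5%/12 = 2.29167% = 0.0229167.
Level-payment amortization: P = B₀·r / (1 − (1+r)^(−n)) = 7725.00·0.0229167 / (1 − 1.02292^(−6)).
Denominator 1 − (1+r)^(−6) = 0.127112104.
P = 177.031 / 0.127112104 ≈ 1392.72.

€1,392.72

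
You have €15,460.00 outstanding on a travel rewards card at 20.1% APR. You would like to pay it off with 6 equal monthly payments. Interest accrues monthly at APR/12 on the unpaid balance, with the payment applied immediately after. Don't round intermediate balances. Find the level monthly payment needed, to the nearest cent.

€2,729.81

Monthly rate r = 20.1%/12 = 1.675% = 0.01675.
Level-payment amortization: P = B₀·r / (1 − (1+r)^(−n)) = 15460.00·0.01675 / (1 − 1.01675^(−6)).
Denominator 1 − (1+r)^(−6) = 0.0948617593.
P = 258.955 / 0.0948617593 ≈ 2729.81.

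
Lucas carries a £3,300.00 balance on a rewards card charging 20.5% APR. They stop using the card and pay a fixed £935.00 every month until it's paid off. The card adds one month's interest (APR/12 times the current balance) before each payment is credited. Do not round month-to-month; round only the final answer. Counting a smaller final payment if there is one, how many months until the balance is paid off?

Monthly rate r = 20.5%/12 = 1.70833% = 0.0170833.
Recurrence: B ← B·(1+r) − £935.00.
Month 1: interest £56.38; balance after payment £2,421.38.
Month 2: interest £41.37; balance after payment £1,527.74.
Month 3: interest £26.10; balance after payment £618.84.
Month 4: interest £10.57; balance after payment £0.00.

4 months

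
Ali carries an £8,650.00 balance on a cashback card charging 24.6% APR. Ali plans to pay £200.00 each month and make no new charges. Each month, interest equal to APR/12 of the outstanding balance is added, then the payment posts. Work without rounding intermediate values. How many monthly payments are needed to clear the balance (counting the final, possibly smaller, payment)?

108 months

Monthly rate r = 24.6%/12 = 2.05% = 0.0205.
Recurrence: B ← B·(1+r) − £200.00.
Month 1: interest £177.33; balance after payment £8,627.33.
Month 2: interest £176.86; balance after payment £8,604.19.
Closed form: n = −ln(1 − rB₀/P)/ln(1+r) = −ln(0.11337)/ln(1.0205) ≈ 107.283, so the balance reaches zero during payment 108.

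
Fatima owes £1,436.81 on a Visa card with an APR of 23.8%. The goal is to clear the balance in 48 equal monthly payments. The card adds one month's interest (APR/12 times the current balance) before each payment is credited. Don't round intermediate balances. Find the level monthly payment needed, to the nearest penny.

Monthly rate r = 23.8%/12 = 1.98333% = 0.0198333.
Level-payment amortization: P = B₀·r / (1 − (1+r)^(−n)) = 1436.81·0.0198333 / (1 − 1.01983^(−48)).
Denominator 1 − (1+r)^(−48) = 0.610418554.
P = 28.4967 / 0.610418554 ≈ 46.68.

£46.68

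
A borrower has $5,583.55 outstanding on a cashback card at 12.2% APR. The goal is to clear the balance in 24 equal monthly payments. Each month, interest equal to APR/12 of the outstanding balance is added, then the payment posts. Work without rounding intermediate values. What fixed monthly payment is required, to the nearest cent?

$263.36

Monthly rate r = 12.2%/12 = 1.01667% = 0.0101667.
Level-payment amortization: P = B₀·r / (1 − (1+r)^(−n)) = 5583.55·0.0101667 / (1 − 1.01017^(−24)).
Denominator 1 − (1+r)^(−24) = 0.215546522.
P = 56.7661 / 0.215546522 ≈ 263.36.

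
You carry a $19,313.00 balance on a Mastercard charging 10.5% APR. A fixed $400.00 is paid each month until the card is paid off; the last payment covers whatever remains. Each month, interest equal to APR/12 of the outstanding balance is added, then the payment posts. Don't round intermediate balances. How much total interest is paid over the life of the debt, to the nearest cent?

Monthly rate r = 10.5%/12 = 0.875% = 0.00875.
Payoff takes n = ⌈−ln(1 − rB₀/P)/ln(1+r)⌉ = ⌈63.017⌉ = 64 payments; the last is $6.73.
Total paid = 63·$400.00 + $6.73 = $25,206.73.
Total interest = total paid − principal = $25,206.73 − $19,313.00 = $5,893.73.

$5,893.73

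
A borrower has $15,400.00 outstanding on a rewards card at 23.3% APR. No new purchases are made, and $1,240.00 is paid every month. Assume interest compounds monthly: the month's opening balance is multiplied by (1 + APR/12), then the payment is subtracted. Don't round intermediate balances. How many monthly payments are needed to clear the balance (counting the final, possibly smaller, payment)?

15 months

Monthly rate r = 23.3%/12 = 1.94167% = 0.0194167.
Recurrence: B ← B·(1+r) − $1,240.00.
Month 1: interest $299.02; balance after payment $14,459.02.
Month 2: interest $280.75; balance after payment $13,499.76.
Closed form: n = −ln(1 − rB₀/P)/ln(1+r) = −ln(0.75886)/ln(1.01942) ≈ 14.349, so the balance reaches zero during payment 15.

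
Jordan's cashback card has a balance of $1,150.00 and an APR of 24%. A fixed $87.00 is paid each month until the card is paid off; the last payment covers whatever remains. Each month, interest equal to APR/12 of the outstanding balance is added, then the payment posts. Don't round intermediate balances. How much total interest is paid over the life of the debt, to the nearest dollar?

$199

Monthly rate r = 24%/12 = 2% = 0.02.
Payoff takes n = ⌈−ln(1 − rB₀/P)/ln(1+r)⌉ = ⌈15.504⌉ = 16 payments; the last is $44.09.
Total paid = 15·$87.00 + $44.09 = $1,349.09.
Total interest = total paid − principal = $1,349.09 − $1,150.00 = $199.09.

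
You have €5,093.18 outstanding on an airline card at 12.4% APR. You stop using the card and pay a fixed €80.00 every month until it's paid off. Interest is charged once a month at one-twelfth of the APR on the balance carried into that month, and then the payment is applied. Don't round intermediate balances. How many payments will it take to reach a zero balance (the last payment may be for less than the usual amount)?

105 months

Monthly rate r = 12.4%/12 = 1.03333% = 0.0103333.
Recurrence: B ← B·(1+r) − €80.00.
Month 1: interest €52.63; balance after payment €5,065.81.
Month 2: interest €52.35; balance after payment €5,038.16.
Closed form: n = −ln(1 − rB₀/P)/ln(1+r) = −ln(0.34213)/ln(1.01033) ≈ 104.332, so the balance reaches zero during payment 105.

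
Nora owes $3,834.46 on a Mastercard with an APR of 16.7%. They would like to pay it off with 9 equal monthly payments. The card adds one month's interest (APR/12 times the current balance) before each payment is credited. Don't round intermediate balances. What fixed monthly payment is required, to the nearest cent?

$456.24

Monthly rate r = 16.7%/12 = 1.39167% = 0.0139167.
Level-payment amortization: P = B₀·r / (1 − (1+r)^(−n)) = 3834.46·0.0139167 / (1 − 1.01392^(−9)).
Denominator 1 − (1+r)^(−9) = 0.116961494.
P = 53.3629 / 0.116961494 ≈ 456.24.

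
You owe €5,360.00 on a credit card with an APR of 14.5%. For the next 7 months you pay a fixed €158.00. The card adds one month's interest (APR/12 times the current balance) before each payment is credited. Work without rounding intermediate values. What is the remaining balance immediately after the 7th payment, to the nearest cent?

€4,683.23

Monthly rate r = 14.5%/12 = 1.20833% = 0.0120833.
Each month: B ← B·(1+r) − €158.00.
Month 1: interest €64.77; balance after payment €5,266.77.
Month 2: interest €63.64; balance after payment €5,172.41.
Month 3: interest €62.50; balance after payment €5,076.91.
Month 4: interest €61.35; balance after payment €4,980.25.
Month 5: interest €60.18; balance after payment €4,882.43.
Month 6: interest €59.00; balance after payment €4,783.43.
Month 7: interest €57.80; balance after payment €4,683.23.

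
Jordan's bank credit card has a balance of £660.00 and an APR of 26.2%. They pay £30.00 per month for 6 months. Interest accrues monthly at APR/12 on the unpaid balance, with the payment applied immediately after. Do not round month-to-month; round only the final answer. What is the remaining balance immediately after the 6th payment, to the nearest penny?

Monthly rate r = 26.2%/12 = 2.18333% = 0.0218333.
Each month: B ← B·(1+r) − £30.00.
Month 1: interest £14.41; balance after payment £644.41.
Month 2: interest £14.07; balance after payment £628.48.
Month 3: interest £13.72; balance after payment £612.20.
Month 4: interest £13.37; balance after payment £595.57.
Month 5: interest £13.00; balance after payment £578.57.
Month 6: interest £12.63; balance after payment £561.20.

£561.20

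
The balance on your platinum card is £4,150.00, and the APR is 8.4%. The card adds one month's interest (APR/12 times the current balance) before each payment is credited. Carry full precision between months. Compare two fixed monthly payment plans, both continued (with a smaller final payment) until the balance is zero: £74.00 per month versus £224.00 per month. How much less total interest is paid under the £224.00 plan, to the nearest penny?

£828.00

Monthly rate r = 8.4%/12 = 0.7% = 0.007.
At £74.00/mo: n = ⌈−ln(1 − rB₀/P)/ln(1+r)⌉ = 72 payments (last £34.50); total interest = total paid − £4,150.00 = £1,138.50.
At £224.00/mo: 20 payments (last £204.50); total interest £310.50.
Interest saved = £1,138.50 − £310.50 = £828.00.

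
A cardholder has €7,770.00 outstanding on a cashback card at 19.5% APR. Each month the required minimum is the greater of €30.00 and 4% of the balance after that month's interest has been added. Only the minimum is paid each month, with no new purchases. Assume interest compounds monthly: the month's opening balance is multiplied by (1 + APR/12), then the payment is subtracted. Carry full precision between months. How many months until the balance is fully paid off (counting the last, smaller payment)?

Monthly rate r = 19.5%/12 = 1.625% = 0.01625.
While 4% of the post-interest balance exceeds €30.00, each month B ← (B·(1+r))·(1 − 0.04), i.e. B shrinks by the factor (1+r)·0.96 = 0.9756.
This holds for months 1–96. Entering month 97 the balance is €725.29; 4% of the post-interest balance is now below €30.00, so the flat €30.00 minimum applies from here.
From month 97 a fixed €30.00 at rate r clears €725.29 in 31 more payments. Total: 96 + 31 = 127 months.

127 months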